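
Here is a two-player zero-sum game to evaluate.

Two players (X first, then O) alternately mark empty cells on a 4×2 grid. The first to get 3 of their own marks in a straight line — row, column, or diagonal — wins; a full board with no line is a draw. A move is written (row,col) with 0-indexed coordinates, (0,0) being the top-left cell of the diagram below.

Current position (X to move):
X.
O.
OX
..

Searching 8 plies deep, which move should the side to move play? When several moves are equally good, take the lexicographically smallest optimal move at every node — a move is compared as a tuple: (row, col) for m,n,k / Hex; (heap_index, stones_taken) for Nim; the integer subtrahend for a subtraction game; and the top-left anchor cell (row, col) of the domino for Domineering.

ply 1, X at X./O./OX/.. | (0,1)=-1→XX/O./OX/..; (1,1)=-1→X./OX/OX/..; (3,0)=+0→X./O./OX/X.*; (3,1)=-1→X./O./OX/.X
ply 2, O at X./O./OX/X. | (0,1)=+0→XO/O./OX/X.*; (1,1)=+0→X./OO/OX/X.; (3,1)=+0→X./O./OX/XO
ply 3, X at XO/O./OX/X. | (1,1)=+0→XO/OX/OX/X.*; (3,1)=+0→XO/O./OX/XX
ply 4, O at XO/OX/OX/X. | (3,1)=+0→XO/OX/OX/XO*
ply 5: XO/OX/OX/XO is terminal +0 (X); from X./O./OX/.. depth 8

X's best at [X./O./OX/..]: (3,0)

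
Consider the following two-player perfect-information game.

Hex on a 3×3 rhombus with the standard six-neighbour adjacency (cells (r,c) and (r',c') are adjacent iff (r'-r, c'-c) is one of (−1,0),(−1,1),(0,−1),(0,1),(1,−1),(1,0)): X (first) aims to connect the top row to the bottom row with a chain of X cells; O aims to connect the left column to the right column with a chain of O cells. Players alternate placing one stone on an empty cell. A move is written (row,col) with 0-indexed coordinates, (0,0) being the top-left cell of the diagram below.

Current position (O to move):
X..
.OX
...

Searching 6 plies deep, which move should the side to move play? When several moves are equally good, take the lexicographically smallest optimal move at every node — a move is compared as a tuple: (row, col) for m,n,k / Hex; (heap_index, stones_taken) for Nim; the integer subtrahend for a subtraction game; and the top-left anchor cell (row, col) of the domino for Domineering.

p1 O@[X../.OX/...]: (0,1)[XO./.OX/...]-1 (0,2)[X.O/.OX/...]+1* (1,0)[X../OOX/...]-1 (2,0)[X../.OX/O..]-1 (2,1)[X../.OX/.O.]+1 (2,2)[X../.OX/..O]+1
p2 X@[X.O/.OX/...]: (0,1)[XXO/.OX/...]-1* (1,0)[X.O/XOX/...]-1 (2,0)[X.O/.OX/X..]-1 (2,1)[X.O/.OX/.X.]-1 (2,2)[X.O/.OX/..X]-1
p3 O@[XXO/.OX/...]: (1,0)[XXO/OOX/...]+1* (2,0)[XXO/.OX/O..]+1 (2,1)[XXO/.OX/.O.]+1 (2,2)[XXO/.OX/..O]+1
p4 X@[XXO/OOX/...] terminal -1; root [X../.OX/...] d6

O's best at [X../.OX/...]: (0,2)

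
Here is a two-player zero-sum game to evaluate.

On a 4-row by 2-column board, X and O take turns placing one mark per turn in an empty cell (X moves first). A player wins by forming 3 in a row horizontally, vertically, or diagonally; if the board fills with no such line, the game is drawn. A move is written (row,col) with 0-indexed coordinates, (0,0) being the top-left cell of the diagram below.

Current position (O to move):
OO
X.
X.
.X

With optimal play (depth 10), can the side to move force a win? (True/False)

p1 O@[OO/X./X./.X]: (1,1)[OO/XO/X./.X]-1 (2,1)[OO/X./XO/.X]-1 (3,0)[OO/X./X./OX]+0*
p2 X@[OO/X./X./OX]: (1,1)[OO/XX/X./OX]+0* (2,1)[OO/X./XX/OX]+0
p3 O@[OO/XX/X./OX]: (2,1)[OO/XX/XO/OX]+0*
p4 X@[OO/XX/XO/OX] terminal +0; root [OO/X./X./.X] d10

O winning at [OO/X./X./.X]: False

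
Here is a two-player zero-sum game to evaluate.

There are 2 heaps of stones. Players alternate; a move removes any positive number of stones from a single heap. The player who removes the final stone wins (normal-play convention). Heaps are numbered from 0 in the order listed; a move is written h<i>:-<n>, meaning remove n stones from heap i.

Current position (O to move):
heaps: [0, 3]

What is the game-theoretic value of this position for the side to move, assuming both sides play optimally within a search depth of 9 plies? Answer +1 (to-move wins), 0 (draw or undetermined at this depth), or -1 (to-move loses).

value((0,3), O) = +1

ply 1, O at (0,3) | h1:-1=-1→(0,2); h1:-2=-1→(0,1); h1:-3=+1→(0,0)*
ply 2: (0,0) is terminal -1 (X); from (0,3) depth 9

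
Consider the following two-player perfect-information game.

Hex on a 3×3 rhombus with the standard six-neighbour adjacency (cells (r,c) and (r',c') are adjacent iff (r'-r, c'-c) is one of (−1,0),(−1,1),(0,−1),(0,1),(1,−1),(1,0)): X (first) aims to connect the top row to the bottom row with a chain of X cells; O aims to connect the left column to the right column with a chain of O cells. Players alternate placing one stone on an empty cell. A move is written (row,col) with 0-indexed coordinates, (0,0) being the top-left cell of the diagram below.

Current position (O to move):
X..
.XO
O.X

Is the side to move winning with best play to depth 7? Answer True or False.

O winning at [X../.XO/O.X]: True

[X../.XO/O.X] O move#1: (0,1):-1/XO./.XO/O.X, (0,2):-1/X.O/.XO/O.X, (1,0):-1/X../OXO/O.X, (2,1):+1/X../.XO/OOX*
[X../.XO/OOX] end (terminal -1, X#2); searched X../.XO/O.X to 7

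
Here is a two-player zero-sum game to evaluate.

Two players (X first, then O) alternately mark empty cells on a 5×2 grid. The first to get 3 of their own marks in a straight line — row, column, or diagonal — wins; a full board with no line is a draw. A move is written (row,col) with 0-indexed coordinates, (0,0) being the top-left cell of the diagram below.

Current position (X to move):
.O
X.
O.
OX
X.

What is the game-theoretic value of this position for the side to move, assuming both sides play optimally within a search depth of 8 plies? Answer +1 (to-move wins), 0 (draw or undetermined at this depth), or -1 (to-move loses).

value(.O/X./O./OX/X., X) = +1

[.O/X./O./OX/X.] X move#1: (0,0):+0/XO/X./O./OX/X., (1,1):+0/.O/XX/O./OX/X., (2,1):+1/.O/X./OX/OX/X.*, (4,1):+0/.O/X./O./OX/XX
[.O/X./OX/OX/X.] O move#2: (0,0):-1/OO/X./OX/OX/X.*, (1,1):-1/.O/XO/OX/OX/X., (4,1):-1/.O/X./OX/OX/XO
[OO/X./OX/OX/X.] X move#3: (1,1):+1/OO/XX/OX/OX/X.*, (4,1):+1/OO/X./OX/OX/XX
[OO/XX/OX/OX/X.] end (terminal -1, O#4); searched .O/X./O./OX/X. to 8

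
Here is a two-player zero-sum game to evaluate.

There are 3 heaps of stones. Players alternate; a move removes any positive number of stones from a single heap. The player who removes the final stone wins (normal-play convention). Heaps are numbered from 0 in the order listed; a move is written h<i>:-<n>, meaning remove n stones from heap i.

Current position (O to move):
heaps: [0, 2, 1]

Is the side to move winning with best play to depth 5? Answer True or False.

O winning at [(0,2,1)]: True

ply 1, O at (0,2,1) | h1:-1=+1→(0,1,1)*; h1:-2=-1→(0,0,1); h2:-1=-1→(0,2,0)
ply 2, X at (0,1,1) | h1:-1=-1→(0,0,1)*; h2:-1=-1→(0,1,0)
ply 3, O at (0,0,1) | h2:-1=+1→(0,0,0)*
ply 4: (0,0,0) is terminal -1 (X); from (0,2,1) depth 5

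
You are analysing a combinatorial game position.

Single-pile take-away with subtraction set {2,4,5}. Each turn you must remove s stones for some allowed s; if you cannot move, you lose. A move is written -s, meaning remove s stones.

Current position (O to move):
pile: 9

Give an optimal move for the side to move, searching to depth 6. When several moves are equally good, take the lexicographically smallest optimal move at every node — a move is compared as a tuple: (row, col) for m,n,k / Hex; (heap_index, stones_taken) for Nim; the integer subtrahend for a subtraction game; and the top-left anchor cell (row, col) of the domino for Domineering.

O's best at [9]: -2

ply 1, O at 9 | -2=+1→7*; -4=-1→5; -5=-1→4
ply 2, X at 7 | -2=-1→5*; -4=-1→3; -5=-1→2
ply 3, O at 5 | -2=-1→3; -4=+1→1*; -5=+1→0
ply 4: 1 is terminal -1 (X); from 9 depth 6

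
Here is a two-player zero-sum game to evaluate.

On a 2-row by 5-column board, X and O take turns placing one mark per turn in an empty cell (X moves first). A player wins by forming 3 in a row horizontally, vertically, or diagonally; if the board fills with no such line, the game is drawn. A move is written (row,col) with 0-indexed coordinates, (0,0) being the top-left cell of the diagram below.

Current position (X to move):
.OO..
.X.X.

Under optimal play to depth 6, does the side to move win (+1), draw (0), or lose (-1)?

p1 X@[.OO../.X.X.]: (0,0)[XOO../.X.X.]-1 (0,3)[.OOX./.X.X.]-1 (0,4)[.OO.X/.X.X.]-1 (1,0)[.OO../XX.X.]-1 (1,2)[.OO../.XXX.]+1* (1,4)[.OO../.X.XX]-1
p2 O@[.OO../.XXX.] terminal -1; root [.OO../.X.X.] d6

value(.OO../.X.X., X) = +1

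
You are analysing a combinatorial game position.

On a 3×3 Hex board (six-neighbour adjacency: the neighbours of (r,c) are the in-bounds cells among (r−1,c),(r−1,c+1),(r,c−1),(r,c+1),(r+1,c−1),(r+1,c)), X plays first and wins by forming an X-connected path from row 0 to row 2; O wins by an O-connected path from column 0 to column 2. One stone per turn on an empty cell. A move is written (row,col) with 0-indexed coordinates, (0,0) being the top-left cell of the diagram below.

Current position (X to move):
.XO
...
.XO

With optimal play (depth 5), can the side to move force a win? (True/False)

p1 X@[.XO/.../.XO]: (0,0)[XXO/.../.XO]-1 (1,0)[.XO/X../.XO]+1* (1,1)[.XO/.X./.XO]+1 (1,2)[.XO/..X/.XO]-1 (2,0)[.XO/.../XXO]+1
p2 O@[.XO/X../.XO]: (0,0)[OXO/X../.XO]-1* (1,1)[.XO/XO./.XO]-1 (1,2)[.XO/X.O/.XO]-1 (2,0)[.XO/X../OXO]-1
p3 X@[OXO/X../.XO]: (1,1)[OXO/XX./.XO]+1* (1,2)[OXO/X.X/.XO]+1 (2,0)[OXO/X../XXO]+1
p4 O@[OXO/XX./.XO] terminal -1; root [.XO/.../.XO] d5

X winning at [.XO/.../.XO]: True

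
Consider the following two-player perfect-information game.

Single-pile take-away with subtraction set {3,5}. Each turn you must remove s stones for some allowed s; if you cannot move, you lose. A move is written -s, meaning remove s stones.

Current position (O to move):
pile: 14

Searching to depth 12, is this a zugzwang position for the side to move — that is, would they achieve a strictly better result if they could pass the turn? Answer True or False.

zugzwang(14, O) = False

[14] O move#1: -3:-1/11, -5:+1/9*
[9] X move#2: -3:-1/6*, -5:-1/4
[6] O move#3: -3:-1/3, -5:+1/1*
[1] end (terminal -1, X#4); searched 14 to 12
if O skipped the turn, X would face:
~ [14] X move#1: -3:-1/11, -5:+1/9*
~ [9] O move#2: -3:-1/6*, -5:-1/4
~ [6] X move#3: -3:-1/3, -5:+1/1*
~ [1] end (terminal -1, O#4); searched 14 to 12
compare (O): move=+1 vs pass=-1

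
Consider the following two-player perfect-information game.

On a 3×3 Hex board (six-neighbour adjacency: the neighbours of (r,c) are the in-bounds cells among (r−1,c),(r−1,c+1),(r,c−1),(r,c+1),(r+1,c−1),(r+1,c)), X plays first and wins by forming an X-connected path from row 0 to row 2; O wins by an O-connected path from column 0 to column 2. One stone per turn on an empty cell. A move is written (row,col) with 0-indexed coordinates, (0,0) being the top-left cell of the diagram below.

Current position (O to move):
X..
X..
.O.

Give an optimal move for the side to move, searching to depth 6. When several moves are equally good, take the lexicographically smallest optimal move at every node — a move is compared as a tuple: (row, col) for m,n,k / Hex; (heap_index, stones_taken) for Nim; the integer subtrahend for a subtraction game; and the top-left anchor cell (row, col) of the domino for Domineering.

p1 O@[X../X../.O.]: (0,1)[XO./X../.O.]-1 (0,2)[X.O/X../.O.]-1 (1,1)[X../XO./.O.]-1 (1,2)[X../X.O/.O.]-1 (2,0)[X../X../OO.]+1* (2,2)[X../X../.OO]-1
p2 X@[X../X../OO.]: (0,1)[XX./X../OO.]-1* (0,2)[X.X/X../OO.]-1 (1,1)[X../XX./OO.]-1 (1,2)[X../X.X/OO.]-1 (2,2)[X../X../OOX]-1
p3 O@[XX./X../OO.]: (0,2)[XXO/X../OO.]+1* (1,1)[XX./XO./OO.]+1 (1,2)[XX./X.O/OO.]+1 (2,2)[XX./X../OOO]+1
p4 X@[XXO/X../OO.]: (1,1)[XXO/XX./OO.]-1* (1,2)[XXO/X.X/OO.]-1 (2,2)[XXO/X../OOX]-1
p5 O@[XXO/XX./OO.]: (1,2)[XXO/XXO/OO.]+1* (2,2)[XXO/XX./OOO]+1
p6 X@[XXO/XXO/OO.] terminal -1; root [X../X../.O.] d6

O's best at [X../X../.O.]: (2,0)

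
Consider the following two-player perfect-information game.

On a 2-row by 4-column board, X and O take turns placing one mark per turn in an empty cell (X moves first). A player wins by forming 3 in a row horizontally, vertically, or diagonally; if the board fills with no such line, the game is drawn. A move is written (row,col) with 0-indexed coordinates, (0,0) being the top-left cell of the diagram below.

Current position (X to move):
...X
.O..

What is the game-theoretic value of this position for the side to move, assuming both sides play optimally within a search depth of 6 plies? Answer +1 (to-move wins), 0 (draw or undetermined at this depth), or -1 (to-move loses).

ply 1, X at ...X/.O.. | (0,0)=-1→X..X/.O..; (0,1)=+0→.X.X/.O..*; (0,2)=+0→..XX/.O..; (1,0)=+0→...X/XO..; (1,2)=+0→...X/.OX.; (1,3)=+0→...X/.O.X
ply 2, O at .X.X/.O.. | (0,0)=-1→OX.X/.O..; (0,2)=+0→.XOX/.O..*; (1,0)=-1→.X.X/OO..; (1,2)=-1→.X.X/.OO.; (1,3)=-1→.X.X/.O.O
ply 3, X at .XOX/.O.. | (0,0)=-1→XXOX/.O..; (1,0)=+0→.XOX/XO..*; (1,2)=+0→.XOX/.OX.; (1,3)=+0→.XOX/.O.X
ply 4, O at .XOX/XO.. | (0,0)=+0→OXOX/XO..*; (1,2)=+0→.XOX/XOO.; (1,3)=+0→.XOX/XO.O
ply 5, X at OXOX/XO.. | (1,2)=+0→OXOX/XOX.*; (1,3)=+0→OXOX/XO.X
ply 6, O at OXOX/XOX. | (1,3)=+0→OXOX/XOXO*
ply 7: OXOX/XOXO is terminal +0 (X); from ...X/.O.. depth 6

value(...X/.O.., X) = 0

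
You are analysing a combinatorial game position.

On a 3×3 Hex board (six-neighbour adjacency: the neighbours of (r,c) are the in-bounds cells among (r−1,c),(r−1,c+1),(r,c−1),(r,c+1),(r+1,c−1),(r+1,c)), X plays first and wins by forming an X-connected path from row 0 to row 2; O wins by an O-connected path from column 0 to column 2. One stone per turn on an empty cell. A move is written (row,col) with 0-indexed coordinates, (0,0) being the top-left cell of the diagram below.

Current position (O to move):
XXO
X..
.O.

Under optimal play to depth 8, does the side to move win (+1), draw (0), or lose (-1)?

value(XXO/X../.O., O) = +1

[XXO/X../.O.] O move#1: (1,1):-1/XXO/XO./.O., (1,2):-1/XXO/X.O/.O., (2,0):+1/XXO/X../OO.*, (2,2):-1/XXO/X../.OO
[XXO/X../OO.] X move#2: (1,1):-1/XXO/XX./OO.*, (1,2):-1/XXO/X.X/OO., (2,2):-1/XXO/X../OOX
[XXO/XX./OO.] O move#3: (1,2):+1/XXO/XXO/OO.*, (2,2):+1/XXO/XX./OOO
[XXO/XXO/OO.] end (terminal -1, X#4); searched XXO/X../.O. to 8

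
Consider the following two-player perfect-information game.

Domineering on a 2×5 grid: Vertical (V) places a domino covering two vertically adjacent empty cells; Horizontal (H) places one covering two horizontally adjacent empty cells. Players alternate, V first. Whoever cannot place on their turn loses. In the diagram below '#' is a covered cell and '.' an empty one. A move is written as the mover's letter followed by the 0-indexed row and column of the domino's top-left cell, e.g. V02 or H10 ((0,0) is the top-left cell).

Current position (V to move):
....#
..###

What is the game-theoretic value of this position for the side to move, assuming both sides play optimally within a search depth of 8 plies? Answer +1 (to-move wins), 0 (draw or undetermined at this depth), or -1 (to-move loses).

[....#/..###] V move#1: V00:-1/#...#/#.###, V01:+1/.#..#/.####*
[.#..#/.####] H move#2: H02:-1/.####/.####*
[.####/.####] V move#3: V00:+1/#####/#####*
[#####/#####] end (terminal -1, H#4); searched ....#/..### to 8

value(....#/..###, V) = +1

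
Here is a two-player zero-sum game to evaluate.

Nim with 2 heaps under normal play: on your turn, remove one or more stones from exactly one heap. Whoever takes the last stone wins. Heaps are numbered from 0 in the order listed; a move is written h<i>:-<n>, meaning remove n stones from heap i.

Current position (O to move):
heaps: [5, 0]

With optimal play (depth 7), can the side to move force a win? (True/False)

ply 1, O at (5,0) | h0:-1=-1→(4,0); h0:-2=-1→(3,0); h0:-3=-1→(2,0); h0:-4=-1→(1,0); h0:-5=+1→(0,0)*
ply 2: (0,0) is terminal -1 (X); from (5,0) depth 7

O winning at [(5,0)]: True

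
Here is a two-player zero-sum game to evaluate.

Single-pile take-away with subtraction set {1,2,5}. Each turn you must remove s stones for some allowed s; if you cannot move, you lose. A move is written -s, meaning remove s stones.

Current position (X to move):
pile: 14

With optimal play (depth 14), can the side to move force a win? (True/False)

X winning at [14]: True

p1 X@[14]: -1[13]-1 -2[12]+1* -5[9]+1
p2 O@[12]: -1[11]-1* -2[10]-1 -5[7]-1
p3 X@[11]: -1[10]-1 -2[9]+1* -5[6]+1
p4 O@[9]: -1[8]-1* -2[7]-1 -5[4]-1
p5 X@[8]: -1[7]-1 -2[6]+1* -5[3]+1
p6 O@[6]: -1[5]-1* -2[4]-1 -5[1]-1
p7 X@[5]: -1[4]-1 -2[3]+1* -5[0]+1
p8 O@[3]: -1[2]-1* -2[1]-1
p9 X@[2]: -1[1]-1 -2[0]+1*
p10 O@[0] terminal -1; root [14] d14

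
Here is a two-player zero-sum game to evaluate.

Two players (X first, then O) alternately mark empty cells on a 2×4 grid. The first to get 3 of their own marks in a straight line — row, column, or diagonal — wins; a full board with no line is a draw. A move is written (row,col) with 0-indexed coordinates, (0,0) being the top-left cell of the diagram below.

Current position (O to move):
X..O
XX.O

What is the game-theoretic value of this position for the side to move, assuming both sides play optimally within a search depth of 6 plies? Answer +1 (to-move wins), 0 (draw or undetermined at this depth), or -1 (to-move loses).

[X..O/XX.O] O move#1: (0,1):-1/XO.O/XX.O, (0,2):-1/X.OO/XX.O, (1,2):+0/X..O/XXOO*
[X..O/XXOO] X move#2: (0,1):+0/XX.O/XXOO*, (0,2):+0/X.XO/XXOO
[XX.O/XXOO] O move#3: (0,2):+0/XXOO/XXOO*
[XXOO/XXOO] end (terminal +0, X#4); searched X..O/XX.O to 6

value(X..O/XX.O, O) = 0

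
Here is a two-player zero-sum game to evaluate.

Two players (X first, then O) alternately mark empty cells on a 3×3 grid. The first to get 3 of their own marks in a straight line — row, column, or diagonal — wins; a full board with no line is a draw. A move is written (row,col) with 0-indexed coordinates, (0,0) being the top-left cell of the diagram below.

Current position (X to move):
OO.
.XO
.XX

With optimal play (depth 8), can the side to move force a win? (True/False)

ply 1, X at OO./.XO/.XX | (0,2)=+0→OOX/.XO/.XX; (1,0)=-1→OO./XXO/.XX; (2,0)=+1→OO./.XO/XXX*
ply 2: OO./.XO/XXX is terminal -1 (O); from OO./.XO/.XX depth 8

X winning at [OO./.XO/.XX]: True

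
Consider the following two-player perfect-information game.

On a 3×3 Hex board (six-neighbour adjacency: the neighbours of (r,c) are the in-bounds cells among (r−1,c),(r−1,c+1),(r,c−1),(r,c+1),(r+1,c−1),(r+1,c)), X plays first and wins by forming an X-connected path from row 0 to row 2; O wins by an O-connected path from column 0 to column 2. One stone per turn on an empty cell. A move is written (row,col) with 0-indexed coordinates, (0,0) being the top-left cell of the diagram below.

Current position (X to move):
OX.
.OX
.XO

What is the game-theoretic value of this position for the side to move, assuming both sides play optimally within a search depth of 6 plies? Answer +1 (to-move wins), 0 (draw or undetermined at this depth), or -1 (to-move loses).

p1 X@[OX./.OX/.XO]: (0,2)[OXX/.OX/.XO]+1* (1,0)[OX./XOX/.XO]+1 (2,0)[OX./.OX/XXO]+1
p2 O@[OXX/.OX/.XO] terminal -1; root [OX./.OX/.XO] d6

value(OX./.OX/.XO, X) = +1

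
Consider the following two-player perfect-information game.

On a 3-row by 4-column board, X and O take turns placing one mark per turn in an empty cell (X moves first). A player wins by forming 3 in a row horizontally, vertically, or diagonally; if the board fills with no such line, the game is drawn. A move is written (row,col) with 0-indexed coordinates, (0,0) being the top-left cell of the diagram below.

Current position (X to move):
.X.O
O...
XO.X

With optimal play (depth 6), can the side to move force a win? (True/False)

[.X.O/O.../XO.X] X move#1: (0,0):-1/XX.O/O.../XO.X, (0,2):-1/.XXO/O.../XO.X, (1,1):-1/.X.O/OX../XO.X, (1,2):+1/.X.O/O.X./XO.X*, (1,3):-1/.X.O/O..X/XO.X, (2,2):-1/.X.O/O.../XOXX
[.X.O/O.X./XO.X] end (terminal -1, O#2); searched .X.O/O.../XO.X to 6

X winning at [.X.O/O.../XO.X]: True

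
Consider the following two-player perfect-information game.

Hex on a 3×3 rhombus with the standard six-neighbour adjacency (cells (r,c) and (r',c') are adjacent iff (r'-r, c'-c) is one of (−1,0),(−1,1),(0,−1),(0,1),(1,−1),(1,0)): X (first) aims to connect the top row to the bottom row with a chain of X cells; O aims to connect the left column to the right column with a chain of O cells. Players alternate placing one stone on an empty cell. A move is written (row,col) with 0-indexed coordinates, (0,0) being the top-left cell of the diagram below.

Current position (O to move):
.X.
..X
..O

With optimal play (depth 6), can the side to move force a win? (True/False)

O winning at [.X./..X/..O]: True

[.X./..X/..O] O move#1: (0,0):-1/OX./..X/..O, (0,2):-1/.XO/..X/..O, (1,0):-1/.X./O.X/..O, (1,1):+1/.X./.OX/..O*, (2,0):-1/.X./..X/O.O, (2,1):-1/.X./..X/.OO
[.X./.OX/..O] X move#2: (0,0):-1/XX./.OX/..O*, (0,2):-1/.XX/.OX/..O, (1,0):-1/.X./XOX/..O, (2,0):-1/.X./.OX/X.O, (2,1):-1/.X./.OX/.XO
[XX./.OX/..O] O move#3: (0,2):+1/XXO/.OX/..O*, (1,0):+1/XX./OOX/..O, (2,0):+1/XX./.OX/O.O, (2,1):+1/XX./.OX/.OO
[XXO/.OX/..O] X move#4: (1,0):-1/XXO/XOX/..O*, (2,0):-1/XXO/.OX/X.O, (2,1):-1/XXO/.OX/.XO
[XXO/XOX/..O] O move#5: (2,0):+1/XXO/XOX/O.O*, (2,1):-1/XXO/XOX/.OO
[XXO/XOX/O.O] end (terminal -1, X#6); searched .X./..X/..O to 6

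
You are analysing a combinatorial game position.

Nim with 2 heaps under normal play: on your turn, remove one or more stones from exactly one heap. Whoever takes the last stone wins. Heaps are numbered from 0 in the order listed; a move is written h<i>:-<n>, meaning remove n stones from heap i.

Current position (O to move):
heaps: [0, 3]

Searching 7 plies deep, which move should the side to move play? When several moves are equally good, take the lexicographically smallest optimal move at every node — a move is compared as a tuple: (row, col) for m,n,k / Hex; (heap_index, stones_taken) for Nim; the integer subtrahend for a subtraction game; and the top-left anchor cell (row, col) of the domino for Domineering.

p1 O@[(0,3)]: h1:-1[(0,2)]-1 h1:-2[(0,1)]-1 h1:-3[(0,0)]+1*
p2 X@[(0,0)] terminal -1; root [(0,3)] d7

O's best at [(0,3)]: h1:-3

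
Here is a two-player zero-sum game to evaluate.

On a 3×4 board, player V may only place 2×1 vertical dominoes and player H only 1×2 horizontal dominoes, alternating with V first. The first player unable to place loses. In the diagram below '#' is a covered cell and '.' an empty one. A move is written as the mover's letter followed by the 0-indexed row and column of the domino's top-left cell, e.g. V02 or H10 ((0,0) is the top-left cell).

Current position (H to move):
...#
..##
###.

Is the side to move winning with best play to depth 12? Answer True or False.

H winning at [...#/..##/###.]: True

ply 1, H at ...#/..##/###. | H00=+1→##.#/..##/###.*; H01=-1→.###/..##/###.; H10=+1→...#/####/###.
ply 2: ##.#/..##/###. is terminal -1 (V); from ...#/..##/###. depth 12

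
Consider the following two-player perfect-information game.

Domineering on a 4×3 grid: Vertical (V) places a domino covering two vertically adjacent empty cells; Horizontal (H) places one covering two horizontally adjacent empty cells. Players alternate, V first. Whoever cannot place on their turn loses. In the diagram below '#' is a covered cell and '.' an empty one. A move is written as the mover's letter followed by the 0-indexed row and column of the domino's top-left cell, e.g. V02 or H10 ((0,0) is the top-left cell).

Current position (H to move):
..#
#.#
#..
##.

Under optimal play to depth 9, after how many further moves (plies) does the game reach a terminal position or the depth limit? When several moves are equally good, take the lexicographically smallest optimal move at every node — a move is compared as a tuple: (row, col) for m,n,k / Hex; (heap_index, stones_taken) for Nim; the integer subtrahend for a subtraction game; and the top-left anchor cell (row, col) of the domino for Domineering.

ply 1, H at ..#/#.#/#../##. | H00=-1→###/#.#/#../##.*; H21=-1→..#/#.#/###/##.
ply 2, V at ###/#.#/#../##. | V11=+1→###/###/##./##.*; V22=+1→###/#.#/#.#/###
ply 3: ###/###/##./##. is terminal -1 (H); from ..#/#.#/#../##. depth 9

PV length from [..#/#.#/#../##.]: 2 plies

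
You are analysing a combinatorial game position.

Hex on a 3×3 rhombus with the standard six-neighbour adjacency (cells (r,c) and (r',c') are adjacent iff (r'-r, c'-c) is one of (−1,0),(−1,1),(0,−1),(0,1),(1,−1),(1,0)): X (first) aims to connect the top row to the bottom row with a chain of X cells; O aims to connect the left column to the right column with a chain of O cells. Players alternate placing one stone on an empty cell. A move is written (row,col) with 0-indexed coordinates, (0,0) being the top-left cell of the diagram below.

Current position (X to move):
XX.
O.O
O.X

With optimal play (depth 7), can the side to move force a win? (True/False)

[XX./O.O/O.X] X move#1: (0,2):-1/XXX/O.O/O.X*, (1,1):-1/XX./OXO/O.X, (2,1):-1/XX./O.O/OXX
[XXX/O.O/O.X] O move#2: (1,1):+1/XXX/OOO/O.X*, (2,1):+1/XXX/O.O/OOX
[XXX/OOO/O.X] end (terminal -1, X#3); searched XX./O.O/O.X to 7

X winning at [XX./O.O/O.X]: False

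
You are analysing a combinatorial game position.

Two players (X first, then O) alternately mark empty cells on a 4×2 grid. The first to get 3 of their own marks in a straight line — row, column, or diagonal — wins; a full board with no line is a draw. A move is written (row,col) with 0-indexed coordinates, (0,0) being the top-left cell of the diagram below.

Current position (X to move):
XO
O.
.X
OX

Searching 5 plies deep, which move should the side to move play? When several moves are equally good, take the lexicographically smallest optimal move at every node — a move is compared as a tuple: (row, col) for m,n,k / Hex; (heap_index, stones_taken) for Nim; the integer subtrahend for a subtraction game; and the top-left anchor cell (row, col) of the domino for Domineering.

p1 X@[XO/O./.X/OX]: (1,1)[XO/OX/.X/OX]+1* (2,0)[XO/O./XX/OX]+0
p2 O@[XO/OX/.X/OX] terminal -1; root [XO/O./.X/OX] d5

X's best at [XO/O./.X/OX]: (1,1)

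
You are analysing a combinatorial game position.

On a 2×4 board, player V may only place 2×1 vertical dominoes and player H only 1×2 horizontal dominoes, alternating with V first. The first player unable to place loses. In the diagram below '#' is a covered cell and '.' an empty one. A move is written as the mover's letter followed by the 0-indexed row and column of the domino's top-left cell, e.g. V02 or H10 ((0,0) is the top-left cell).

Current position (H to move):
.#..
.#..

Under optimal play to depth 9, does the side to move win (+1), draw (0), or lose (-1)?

ply 1, H at .#../.#.. | H02=+1→.###/.#..*; H12=+1→.#../.###
ply 2, V at .###/.#.. | V00=-1→####/##..*
ply 3, H at ####/##.. | H12=+1→####/####*
ply 4: ####/#### is terminal -1 (V); from .#../.#.. depth 9

value(.#../.#.., H) = +1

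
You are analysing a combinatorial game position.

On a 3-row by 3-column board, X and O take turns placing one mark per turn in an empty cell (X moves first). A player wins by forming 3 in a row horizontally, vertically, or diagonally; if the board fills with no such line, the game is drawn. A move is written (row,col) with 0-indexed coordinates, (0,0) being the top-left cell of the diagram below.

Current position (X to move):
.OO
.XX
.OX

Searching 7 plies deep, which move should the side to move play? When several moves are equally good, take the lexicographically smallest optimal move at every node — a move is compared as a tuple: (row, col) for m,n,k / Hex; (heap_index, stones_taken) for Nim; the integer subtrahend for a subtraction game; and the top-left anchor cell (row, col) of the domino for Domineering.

ply 1, X at .OO/.XX/.OX | (0,0)=+1→XOO/.XX/.OX*; (1,0)=+1→.OO/XXX/.OX; (2,0)=-1→.OO/.XX/XOX
ply 2: XOO/.XX/.OX is terminal -1 (O); from .OO/.XX/.OX depth 7

X's best at [.OO/.XX/.OX]: (0,0)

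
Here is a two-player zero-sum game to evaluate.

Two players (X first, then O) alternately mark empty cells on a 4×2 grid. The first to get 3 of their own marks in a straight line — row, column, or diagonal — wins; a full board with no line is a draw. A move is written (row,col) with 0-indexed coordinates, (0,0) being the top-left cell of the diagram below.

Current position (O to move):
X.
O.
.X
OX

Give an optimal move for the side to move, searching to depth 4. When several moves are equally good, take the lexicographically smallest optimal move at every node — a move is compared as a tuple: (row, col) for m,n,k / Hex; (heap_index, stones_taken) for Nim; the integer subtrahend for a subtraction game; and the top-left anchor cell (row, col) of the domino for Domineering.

[X./O./.X/OX] O move#1: (0,1):-1/XO/O./.X/OX, (1,1):+0/X./OO/.X/OX, (2,0):+1/X./O./OX/OX*
[X./O./OX/OX] end (terminal -1, X#2); searched X./O./.X/OX to 4

O's best at [X./O./.X/OX]: (2,0)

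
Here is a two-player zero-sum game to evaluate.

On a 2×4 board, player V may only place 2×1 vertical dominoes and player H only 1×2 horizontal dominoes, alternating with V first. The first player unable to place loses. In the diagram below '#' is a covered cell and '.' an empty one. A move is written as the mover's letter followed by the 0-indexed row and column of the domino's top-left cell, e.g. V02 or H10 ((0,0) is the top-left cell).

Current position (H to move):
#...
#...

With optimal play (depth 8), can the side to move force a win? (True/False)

[#.../#...] H move#1: H01:+1/###./#...*, H02:+1/#.##/#..., H11:+1/#.../###., H12:+1/#.../#.##
[###./#...] V move#2: V03:-1/####/#..#*
[####/#..#] H move#3: H11:+1/####/####*
[####/####] end (terminal -1, V#4); searched #.../#... to 8

H winning at [#.../#...]: True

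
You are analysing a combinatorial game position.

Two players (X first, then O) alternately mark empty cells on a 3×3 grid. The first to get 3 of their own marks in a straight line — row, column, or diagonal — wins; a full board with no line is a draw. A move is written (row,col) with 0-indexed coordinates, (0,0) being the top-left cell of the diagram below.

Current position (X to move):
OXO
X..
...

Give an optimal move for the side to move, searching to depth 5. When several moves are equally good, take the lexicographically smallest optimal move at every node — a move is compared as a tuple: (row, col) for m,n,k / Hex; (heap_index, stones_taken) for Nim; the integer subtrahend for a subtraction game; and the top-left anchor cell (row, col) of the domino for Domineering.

p1 X@[OXO/X../...]: (1,1)[OXO/XX./...]+1* (1,2)[OXO/X.X/...]-1 (2,0)[OXO/X../X..]-1 (2,1)[OXO/X../.X.]-1 (2,2)[OXO/X../..X]+0
p2 O@[OXO/XX./...]: (1,2)[OXO/XXO/...]-1* (2,0)[OXO/XX./O..]-1 (2,1)[OXO/XX./.O.]-1 (2,2)[OXO/XX./..O]-1
p3 X@[OXO/XXO/...]: (2,0)[OXO/XXO/X..]-1 (2,1)[OXO/XXO/.X.]+1* (2,2)[OXO/XXO/..X]+0
p4 O@[OXO/XXO/.X.] terminal -1; root [OXO/X../...] d5

X's best at [OXO/X../...]: (1,1)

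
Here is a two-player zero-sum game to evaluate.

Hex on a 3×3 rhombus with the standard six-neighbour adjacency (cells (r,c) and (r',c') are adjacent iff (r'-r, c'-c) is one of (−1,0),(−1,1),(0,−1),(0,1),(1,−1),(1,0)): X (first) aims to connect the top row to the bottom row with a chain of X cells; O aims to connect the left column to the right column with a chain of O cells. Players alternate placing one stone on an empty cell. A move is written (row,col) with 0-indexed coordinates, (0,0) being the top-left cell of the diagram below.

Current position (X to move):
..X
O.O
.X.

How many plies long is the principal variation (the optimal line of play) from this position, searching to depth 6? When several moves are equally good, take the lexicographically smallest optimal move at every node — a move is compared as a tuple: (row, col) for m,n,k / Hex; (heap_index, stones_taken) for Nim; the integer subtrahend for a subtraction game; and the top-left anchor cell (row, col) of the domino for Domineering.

ply 1, X at ..X/O.O/.X. | (0,0)=-1→X.X/O.O/.X.; (0,1)=-1→.XX/O.O/.X.; (1,1)=+1→..X/OXO/.X.*; (2,0)=-1→..X/O.O/XX.; (2,2)=-1→..X/O.O/.XX
ply 2: ..X/OXO/.X. is terminal -1 (O); from ..X/O.O/.X. depth 6

PV length from [..X/O.O/.X.]: 1 ply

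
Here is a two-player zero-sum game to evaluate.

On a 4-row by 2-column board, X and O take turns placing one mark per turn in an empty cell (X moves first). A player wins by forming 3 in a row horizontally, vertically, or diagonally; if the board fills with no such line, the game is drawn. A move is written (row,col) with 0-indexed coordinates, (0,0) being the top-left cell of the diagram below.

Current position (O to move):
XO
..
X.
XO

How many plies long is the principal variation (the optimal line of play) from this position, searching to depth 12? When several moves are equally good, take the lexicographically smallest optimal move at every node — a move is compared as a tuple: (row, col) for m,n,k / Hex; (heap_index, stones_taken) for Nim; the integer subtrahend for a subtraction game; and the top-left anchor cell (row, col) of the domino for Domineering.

PV length from [XO/../X./XO]: 3 plies

p1 O@[XO/../X./XO]: (1,0)[XO/O./X./XO]+0* (1,1)[XO/.O/X./XO]-1 (2,1)[XO/../XO/XO]-1
p2 X@[XO/O./X./XO]: (1,1)[XO/OX/X./XO]+0* (2,1)[XO/O./XX/XO]+0
p3 O@[XO/OX/X./XO]: (2,1)[XO/OX/XO/XO]+0*
p4 X@[XO/OX/XO/XO] terminal +0; root [XO/../X./XO] d12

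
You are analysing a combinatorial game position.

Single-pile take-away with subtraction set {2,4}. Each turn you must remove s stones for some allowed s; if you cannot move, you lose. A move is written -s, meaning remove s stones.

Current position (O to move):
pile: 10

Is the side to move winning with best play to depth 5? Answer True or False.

p1 O@[10]: -2[8]-1 -4[6]+1*
p2 X@[6]: -2[4]-1* -4[2]-1
p3 O@[4]: -2[2]-1 -4[0]+1*
p4 X@[0] terminal -1; root [10] d5

O winning at [10]: True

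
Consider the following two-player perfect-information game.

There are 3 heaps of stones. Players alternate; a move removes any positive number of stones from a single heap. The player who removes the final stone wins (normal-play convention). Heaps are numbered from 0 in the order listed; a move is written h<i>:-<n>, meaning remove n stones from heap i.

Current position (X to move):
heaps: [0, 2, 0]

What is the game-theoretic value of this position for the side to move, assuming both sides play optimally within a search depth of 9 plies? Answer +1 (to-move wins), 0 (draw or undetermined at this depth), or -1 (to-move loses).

ply 1, X at (0,2,0) | h1:-1=-1→(0,1,0); h1:-2=+1→(0,0,0)*
ply 2: (0,0,0) is terminal -1 (O); from (0,2,0) depth 9

value((0,2,0), X) = +1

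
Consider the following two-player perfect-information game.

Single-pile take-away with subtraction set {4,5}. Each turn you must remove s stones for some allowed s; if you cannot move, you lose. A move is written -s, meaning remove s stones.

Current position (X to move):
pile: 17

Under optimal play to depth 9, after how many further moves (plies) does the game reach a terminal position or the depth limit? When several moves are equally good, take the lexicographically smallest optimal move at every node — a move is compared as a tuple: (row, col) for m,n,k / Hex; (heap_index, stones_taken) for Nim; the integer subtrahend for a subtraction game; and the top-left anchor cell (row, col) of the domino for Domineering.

ply 1, X at 17 | -4=-1→13; -5=+1→12*
ply 2, O at 12 | -4=-1→8*; -5=-1→7
ply 3, X at 8 | -4=-1→4; -5=+1→3*
ply 4: 3 is terminal -1 (O); from 17 depth 9

PV length from [17]: 3 plies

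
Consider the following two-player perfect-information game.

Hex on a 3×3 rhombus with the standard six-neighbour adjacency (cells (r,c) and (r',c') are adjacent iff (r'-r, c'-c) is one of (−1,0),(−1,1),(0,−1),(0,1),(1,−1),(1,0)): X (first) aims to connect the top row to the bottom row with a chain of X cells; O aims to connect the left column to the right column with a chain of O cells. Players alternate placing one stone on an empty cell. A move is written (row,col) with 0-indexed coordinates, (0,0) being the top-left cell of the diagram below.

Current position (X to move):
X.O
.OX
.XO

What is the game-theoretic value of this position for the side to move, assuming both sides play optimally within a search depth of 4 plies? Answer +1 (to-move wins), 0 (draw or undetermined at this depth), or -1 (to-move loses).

[X.O/.OX/.XO] X move#1: (0,1):-1/XXO/.OX/.XO*, (1,0):-1/X.O/XOX/.XO, (2,0):-1/X.O/.OX/XXO
[XXO/.OX/.XO] O move#2: (1,0):+1/XXO/OOX/.XO*, (2,0):+1/XXO/.OX/OXO
[XXO/OOX/.XO] end (terminal -1, X#3); searched X.O/.OX/.XO to 4

value(X.O/.OX/.XO, X) = -1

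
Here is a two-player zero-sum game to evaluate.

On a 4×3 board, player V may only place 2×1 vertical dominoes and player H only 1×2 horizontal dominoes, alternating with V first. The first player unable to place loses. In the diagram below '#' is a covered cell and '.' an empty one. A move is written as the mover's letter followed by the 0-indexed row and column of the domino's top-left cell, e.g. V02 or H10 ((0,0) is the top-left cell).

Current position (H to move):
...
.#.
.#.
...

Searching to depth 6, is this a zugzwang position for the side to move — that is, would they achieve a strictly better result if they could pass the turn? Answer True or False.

ply 1, H at .../.#./.#./... | H00=-1→##./.#./.#./...*; H01=-1→.##/.#./.#./...; H30=-1→.../.#./.#./##.; H31=-1→.../.#./.#./.##
ply 2, V at ##./.#./.#./... | V02=+1→###/.##/.#./...*; V10=+1→##./##./##./...; V12=+1→##./.##/.##/...; V20=+1→##./.#./##./#..; V22=+1→##./.#./.##/..#
ply 3, H at ###/.##/.#./... | H30=-1→###/.##/.#./##.*; H31=-1→###/.##/.#./.##
ply 4, V at ###/.##/.#./##. | V10=+1→###/###/##./##.*; V22=+1→###/.##/.##/###
ply 5: ###/###/##./##. is terminal -1 (H); from .../.#./.#./... depth 6
pass branch (V moves first from the same position):
  | ply 1, V at .../.#./.#./... | V00=+1→#../##./.#./...*; V02=+1→..#/.##/.#./...; V10=-1→.../##./##./...; V12=-1→.../.##/.##/...; V20=+1→.../.#./##./#..; V22=+1→.../.#./.##/..#
  | ply 2, H at #../##./.#./... | H01=-1→###/##./.#./...*; H30=-1→#../##./.#./##.; H31=-1→#../##./.#./.##
  | ply 3, V at ###/##./.#./... | V12=-1→###/###/.##/...; V20=+1→###/##./##./#..*; V22=-1→###/##./.##/..#
  | ply 4, H at ###/##./##./#.. | H31=-1→###/##./##./###*
  | ply 5, V at ###/##./##./### | V12=+1→###/###/###/###*
  | ply 6: ###/###/###/### is terminal -1 (H); from .../.#./.#./... depth 6
H moving scores -1; H passing scores -1

zugzwang(.../.#./.#./..., H) = False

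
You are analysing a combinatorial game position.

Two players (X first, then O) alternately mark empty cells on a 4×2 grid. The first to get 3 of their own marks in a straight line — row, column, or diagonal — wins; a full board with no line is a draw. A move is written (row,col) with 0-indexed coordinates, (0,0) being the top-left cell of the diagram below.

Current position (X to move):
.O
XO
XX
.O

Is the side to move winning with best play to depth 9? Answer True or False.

X winning at [.O/XO/XX/.O]: True

p1 X@[.O/XO/XX/.O]: (0,0)[XO/XO/XX/.O]+1* (3,0)[.O/XO/XX/XO]+1
p2 O@[XO/XO/XX/.O] terminal -1; root [.O/XO/XX/.O] d9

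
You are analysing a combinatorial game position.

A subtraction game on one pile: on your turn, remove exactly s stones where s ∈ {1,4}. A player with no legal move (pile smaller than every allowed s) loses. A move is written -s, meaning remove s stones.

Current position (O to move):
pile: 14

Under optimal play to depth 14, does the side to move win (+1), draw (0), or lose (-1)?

value(14, O) = +1

[14] O move#1: -1:-1/13, -4:+1/10*
[10] X move#2: -1:-1/9*, -4:-1/6
[9] O move#3: -1:-1/8, -4:+1/5*
[5] X move#4: -1:-1/4*, -4:-1/1
[4] O move#5: -1:-1/3, -4:+1/0*
[0] end (terminal -1, X#6); searched 14 to 14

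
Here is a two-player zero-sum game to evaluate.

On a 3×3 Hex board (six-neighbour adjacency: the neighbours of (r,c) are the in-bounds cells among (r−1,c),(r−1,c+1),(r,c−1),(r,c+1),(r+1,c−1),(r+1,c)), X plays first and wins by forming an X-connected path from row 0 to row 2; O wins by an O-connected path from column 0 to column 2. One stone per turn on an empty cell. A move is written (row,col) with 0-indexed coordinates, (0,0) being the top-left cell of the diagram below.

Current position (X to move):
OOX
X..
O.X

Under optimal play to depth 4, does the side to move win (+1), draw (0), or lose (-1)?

[OOX/X../O.X] X move#1: (1,1):+1/OOX/XX./O.X*, (1,2):+1/OOX/X.X/O.X, (2,1):+1/OOX/X../OXX
[OOX/XX./O.X] O move#2: (1,2):-1/OOX/XXO/O.X*, (2,1):-1/OOX/XX./OOX
[OOX/XXO/O.X] X move#3: (2,1):+1/OOX/XXO/OXX*
[OOX/XXO/OXX] end (terminal -1, O#4); searched OOX/X../O.X to 4

value(OOX/X../O.X, X) = +1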